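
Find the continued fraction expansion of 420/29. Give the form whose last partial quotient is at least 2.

[14; 2, 14]

420 = 14·29 + 14
29 = 2·14 + 1
14 = 14·1 + 0  (stop)
So 420/29 = [14; 2, 14].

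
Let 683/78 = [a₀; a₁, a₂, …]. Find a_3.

683 = 8·78 + 59   →  a_0 = 8
78 = 1·59 + 19   →  a_1 = 1
59 = 3·19 + 2   →  a_2 = 3
19 = 9·2 + 1   →  a_3 = 9

9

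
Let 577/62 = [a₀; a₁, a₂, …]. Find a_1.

3

577 = 9·62 + 19   →  a_0 = 9
62 = 3·19 + 5   →  a_1 = 3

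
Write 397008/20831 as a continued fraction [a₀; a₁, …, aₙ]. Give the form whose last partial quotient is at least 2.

397008 = 19×20831 + 1219
20831 = 17×1219 + 108
1219 = 11×108 + 31
108 = 3×31 + 15
31 = 2×15 + 1
15 = 15×1 + 0  (stop)
So 397008/20831 = [19; 17, 11, 3, 2, 15].

[19; 17, 11, 3, 2, 15]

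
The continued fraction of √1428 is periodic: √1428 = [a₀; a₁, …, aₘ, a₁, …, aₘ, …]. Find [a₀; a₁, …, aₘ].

[37; 1, 3, 1, 2, 1, 3, 1, 74]

a₀ = ⌊√1428⌋ = 37.
With m₀=0, d₀=1 and mₖ₊₁ = dₖaₖ − mₖ, dₖ₊₁ = (n − mₖ₊₁²)/dₖ, aₖ₊₁ = ⌊(a₀+mₖ₊₁)/dₖ₊₁⌋:
  k=1: m=37, d=59, a=1
  k=2: m=22, d=16, a=3
  k=3: m=26, d=47, a=1
  k=4: m=21, d=21, a=2
  k=5: m=21, d=47, a=1
  k=6: m=26, d=16, a=3
  k=7: m=22, d=59, a=1
  k=8: m=37, d=1, a=74
d=1 and a=2a₀=74 at k=8, so the next step gives (m, d) = (37, 59) again — its k=1 value — and the period has length 8.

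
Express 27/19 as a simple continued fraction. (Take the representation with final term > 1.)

27 = 1×19 + 8
19 = 2×8 + 3
8 = 2×3 + 2
3 = 1×2 + 1
2 = 2×1 + 0  (stop)
So 27/19 = [1; 2, 2, 1, 2].

[1; 2, 2, 1, 2]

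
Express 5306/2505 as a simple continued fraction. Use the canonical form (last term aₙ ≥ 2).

[2; 8, 2, 6, 4, 2, 2]

5306 = 2*2505 + 296
2505 = 8*296 + 137
296 = 2*137 + 22
137 = 6*22 + 5
22 = 4*5 + 2
5 = 2*2 + 1
2 = 2*1 + 0  (stop)
So 5306/2505 = [2; 8, 2, 6, 4, 2, 2].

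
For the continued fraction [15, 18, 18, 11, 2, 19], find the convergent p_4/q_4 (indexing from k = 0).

113081/7511

Using pₖ = aₖpₖ₋₁ + pₖ₋₂, qₖ = aₖqₖ₋₁ + qₖ₋₂ (with p₋₁=1, p₋₂=0, q₋₁=0, q₋₂=1):
  k=0: a=15, p=15, q=1
  k=1: a=18, p=271, q=18
  k=2: a=18, p=4893, q=325
  k=3: a=11, p=54094, q=3593
  k=4: a=2, p=113081, q=7511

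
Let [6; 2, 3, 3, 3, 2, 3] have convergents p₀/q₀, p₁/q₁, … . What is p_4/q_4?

489/76

Using pₖ = aₖpₖ₋₁ + pₖ₋₂, qₖ = aₖqₖ₋₁ + qₖ₋₂ (with p₋₁=1, p₋₂=0, q₋₁=0, q₋₂=1):
  k=0: a=6, p=6, q=1
  k=1: a=2, p=13, q=2
  k=2: a=3, p=45, q=7
  k=3: a=3, p=148, q=23
  k=4: a=3, p=489, q=76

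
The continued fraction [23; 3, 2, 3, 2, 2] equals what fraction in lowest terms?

3121/134

Fold from the inside: start with 2/1.
  2 + 1/2 = 5/2
  3 + 2/5 = 17/5
  2 + 5/17 = 39/17
  3 + 17/39 = 134/39
  23 + 39/134 = 3121/134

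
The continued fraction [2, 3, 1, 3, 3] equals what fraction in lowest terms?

Using pₖ = aₖpₖ₋₁ + pₖ₋₂ and qₖ = aₖqₖ₋₁ + qₖ₋₂:
  k=0: a=2, p=2, q=1
  k=1: a=3, p=7, q=3
  k=2: a=1, p=9, q=4
  k=3: a=3, p=34, q=15
  k=4: a=3, p=111, q=49

111/49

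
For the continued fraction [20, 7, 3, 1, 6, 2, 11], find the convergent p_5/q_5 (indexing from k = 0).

Using pₖ = aₖpₖ₋₁ + pₖ₋₂, qₖ = aₖqₖ₋₁ + qₖ₋₂ (with p₋₁=1, p₋₂=0, q₋₁=0, q₋₂=1):
  k=0: a=20, p=20, q=1
  k=1: a=7, p=141, q=7
  k=2: a=3, p=443, q=22
  k=3: a=1, p=584, q=29
  k=4: a=6, p=3947, q=196
  k=5: a=2, p=8478, q=421

8478/421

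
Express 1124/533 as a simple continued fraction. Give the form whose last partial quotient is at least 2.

1124 = 2·533 + 58
533 = 9·58 + 11
58 = 5·11 + 3
11 = 3·3 + 2
3 = 1·2 + 1
2 = 2·1 + 0  (stop)
So 1124/533 = [2; 9, 5, 3, 1, 2].

[2; 9, 5, 3, 1, 2]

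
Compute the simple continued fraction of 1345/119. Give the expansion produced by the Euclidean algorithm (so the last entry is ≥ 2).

[11; 3, 3, 3, 1, 2]

1345 = 11·119 + 36
119 = 3·36 + 11
36 = 3·11 + 3
11 = 3·3 + 2
3 = 1·2 + 1
2 = 2·1 + 0  (stop)
So 1345/119 = [11; 3, 3, 3, 1, 2].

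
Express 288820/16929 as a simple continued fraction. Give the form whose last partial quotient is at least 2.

[17; 16, 2, 15, 16, 2]

288820 = 17·16929 + 1027
16929 = 16·1027 + 497
1027 = 2·497 + 33
497 = 15·33 + 2
33 = 16·2 + 1
2 = 2·1 + 0  (stop)
So 288820/16929 = [17; 16, 2, 15, 16, 2].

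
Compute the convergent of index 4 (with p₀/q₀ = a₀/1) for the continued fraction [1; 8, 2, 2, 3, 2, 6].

160/143

Using pₖ = aₖpₖ₋₁ + pₖ₋₂, qₖ = aₖqₖ₋₁ + qₖ₋₂ (with p₋₁=1, p₋₂=0, q₋₁=0, q₋₂=1):
  k=0: a=1, p=1, q=1
  k=1: a=8, p=9, q=8
  k=2: a=2, p=19, q=17
  k=3: a=2, p=47, q=42
  k=4: a=3, p=160, q=143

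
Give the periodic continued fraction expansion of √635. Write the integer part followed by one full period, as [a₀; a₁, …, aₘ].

[25; 5, 50]

a₀ = ⌊√635⌋ = 25.
With m₀=0, d₀=1 and mₖ₊₁ = dₖaₖ − mₖ, dₖ₊₁ = (n − mₖ₊₁²)/dₖ, aₖ₊₁ = ⌊(a₀+mₖ₊₁)/dₖ₊₁⌋:
  k=1: m=25, d=10, a=5
  k=2: m=25, d=1, a=50
d=1 and a=2a₀=50 at k=2, so the next step gives (m, d) = (25, 10) again — its k=1 value — and the period has length 2.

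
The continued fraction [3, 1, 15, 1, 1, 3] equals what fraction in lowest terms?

Using pₖ = aₖpₖ₋₁ + pₖ₋₂ and qₖ = aₖqₖ₋₁ + qₖ₋₂:
  k=0: a=3, p=3, q=1
  k=1: a=1, p=4, q=1
  k=2: a=15, p=63, q=16
  k=3: a=1, p=67, q=17
  k=4: a=1, p=130, q=33
  k=5: a=3, p=457, q=116

457/116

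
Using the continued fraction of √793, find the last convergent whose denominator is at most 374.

√793 = [28; 6, 4, 6, 56, …] (period length 4).
Convergents:
  p_0/q_0 = 28/1
  p_1/q_1 = 169/6
  p_2/q_2 = 704/25
  p_3/q_3 = 4393/156
  p_4/q_4 = 246712/8761
q_3 = 156 ≤ 374 < 8761 = q_4, so the answer is 4393/156.

4393/156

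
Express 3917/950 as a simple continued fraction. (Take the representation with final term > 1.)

[4; 8, 8, 2, 1, 4]

3917 = 4·950 + 117
950 = 8·117 + 14
117 = 8·14 + 5
14 = 2·5 + 4
5 = 1·4 + 1
4 = 4·1 + 0  (stop)
So 3917/950 = [4; 8, 8, 2, 1, 4].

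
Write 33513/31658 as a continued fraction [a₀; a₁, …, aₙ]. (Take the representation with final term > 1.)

33513 = 1*31658 + 1855
31658 = 17*1855 + 123
1855 = 15*123 + 10
123 = 12*10 + 3
10 = 3*3 + 1
3 = 3*1 + 0  (stop)
So 33513/31658 = [1; 17, 15, 12, 3, 3].

[1; 17, 15, 12, 3, 3]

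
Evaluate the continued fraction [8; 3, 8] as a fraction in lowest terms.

Fold from the inside: start with 8/1.
  3 + 1/8 = 25/8
  8 + 8/25 = 208/25

208/25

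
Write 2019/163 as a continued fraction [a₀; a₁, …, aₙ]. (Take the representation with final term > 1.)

[12; 2, 1, 1, 2, 2, 1, 3]

2019 = 12×163 + 63
163 = 2×63 + 37
63 = 1×37 + 26
37 = 1×26 + 11
26 = 2×11 + 4
11 = 2×4 + 3
4 = 1×3 + 1
3 = 3×1 + 0  (stop)
So 2019/163 = [12; 2, 1, 1, 2, 2, 1, 3].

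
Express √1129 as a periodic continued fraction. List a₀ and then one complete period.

a₀ = ⌊√1129⌋ = 33.
With m₀=0, d₀=1 and mₖ₊₁ = dₖaₖ − mₖ, dₖ₊₁ = (n − mₖ₊₁²)/dₖ, aₖ₊₁ = ⌊(a₀+mₖ₊₁)/dₖ₊₁⌋:
  k=1: m=33, d=40, a=1
  k=2: m=7, d=27, a=1
  k=3: m=20, d=27, a=1
  k=4: m=7, d=40, a=1
  k=5: m=33, d=1, a=66
d=1 and a=2a₀=66 at k=5, so the next step gives (m, d) = (33, 40) again — its k=1 value — and the period has length 5.

[33; 1, 1, 1, 1, 66]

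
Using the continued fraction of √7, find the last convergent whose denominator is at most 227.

590/223

√7 = [2; 1, 1, 1, 4, …] (period length 4).
Convergents:
  p_0/q_0 = 2/1
  p_1/q_1 = 3/1
  p_2/q_2 = 5/2
  p_3/q_3 = 8/3
  p_4/q_4 = 37/14
  p_5/q_5 = 45/17
  p_6/q_6 = 82/31
  p_7/q_7 = 127/48
  p_8/q_8 = 590/223
  p_9/q_9 = 717/271
q_8 = 223 ≤ 227 < 271 = q_9, so the answer is 590/223.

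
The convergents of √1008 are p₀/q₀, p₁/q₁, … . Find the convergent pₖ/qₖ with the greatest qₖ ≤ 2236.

32257/1016

√1008 = [31; 1, 2, 1, 62, …] (period length 4).
Convergents:
  p_0/q_0 = 31/1
  p_1/q_1 = 32/1
  p_2/q_2 = 95/3
  p_3/q_3 = 127/4
  p_4/q_4 = 7969/251
  p_5/q_5 = 8096/255
  p_6/q_6 = 24161/761
  p_7/q_7 = 32257/1016
  p_8/q_8 = 2024095/63753
q_7 = 1016 ≤ 2236 < 63753 = q_8, so the answer is 32257/1016.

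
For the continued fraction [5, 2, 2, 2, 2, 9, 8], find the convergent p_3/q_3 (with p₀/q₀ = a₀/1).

Using pₖ = aₖpₖ₋₁ + pₖ₋₂, qₖ = aₖqₖ₋₁ + qₖ₋₂ (with p₋₁=1, p₋₂=0, q₋₁=0, q₋₂=1):
  k=0: a=5, p=5, q=1
  k=1: a=2, p=11, q=2
  k=2: a=2, p=27, q=5
  k=3: a=2, p=65, q=12

65/12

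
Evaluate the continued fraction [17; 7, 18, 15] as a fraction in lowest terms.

32775/1912

Using pₖ = aₖpₖ₋₁ + pₖ₋₂ and qₖ = aₖqₖ₋₁ + qₖ₋₂:
  k=0: a=17, p=17, q=1
  k=1: a=7, p=120, q=7
  k=2: a=18, p=2177, q=127
  k=3: a=15, p=32775, q=1912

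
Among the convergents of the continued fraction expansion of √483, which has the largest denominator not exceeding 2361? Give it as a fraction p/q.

42526/1935

√483 = [21; 1, 42, …] (period length 2).
Convergents:
  p_0/q_0 = 21/1
  p_1/q_1 = 22/1
  p_2/q_2 = 945/43
  p_3/q_3 = 967/44
  p_4/q_4 = 41559/1891
  p_5/q_5 = 42526/1935
  p_6/q_6 = 1827651/83161
q_5 = 1935 ≤ 2361 < 83161 = q_6, so the answer is 42526/1935.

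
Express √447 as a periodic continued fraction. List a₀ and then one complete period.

a₀ = ⌊√447⌋ = 21.
With m₀=0, d₀=1 and mₖ₊₁ = dₖaₖ − mₖ, dₖ₊₁ = (n − mₖ₊₁²)/dₖ, aₖ₊₁ = ⌊(a₀+mₖ₊₁)/dₖ₊₁⌋:
  k=1: m=21, d=6, a=7
  k=2: m=21, d=1, a=42
d=1 and a=2a₀=42 at k=2, so the next step gives (m, d) = (21, 6) again — its k=1 value — and the period has length 2.

[21; 7, 42]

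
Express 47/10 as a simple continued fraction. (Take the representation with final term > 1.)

[4; 1, 2, 3]

47 = 4·10 + 7
10 = 1·7 + 3
7 = 2·3 + 1
3 = 3·1 + 0  (stop)
So 47/10 = [4; 1, 2, 3].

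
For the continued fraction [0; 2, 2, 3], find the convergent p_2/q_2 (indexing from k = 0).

Using pₖ = aₖpₖ₋₁ + pₖ₋₂, qₖ = aₖqₖ₋₁ + qₖ₋₂ (with p₋₁=1, p₋₂=0, q₋₁=0, q₋₂=1):
  k=0: a=0, p=0, q=1
  k=1: a=2, p=1, q=2
  k=2: a=2, p=2, q=5

2/5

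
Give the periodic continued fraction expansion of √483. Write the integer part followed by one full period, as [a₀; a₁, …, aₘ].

a₀ = ⌊√483⌋ = 21.

[21; 1, 42]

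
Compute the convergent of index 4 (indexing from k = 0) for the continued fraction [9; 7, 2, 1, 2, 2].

539/59

Using pₖ = aₖpₖ₋₁ + pₖ₋₂, qₖ = aₖqₖ₋₁ + qₖ₋₂ (with p₋₁=1, p₋₂=0, q₋₁=0, q₋₂=1):
  k=0: a=9, p=9, q=1
  k=1: a=7, p=64, q=7
  k=2: a=2, p=137, q=15
  k=3: a=1, p=201, q=22
  k=4: a=2, p=539, q=59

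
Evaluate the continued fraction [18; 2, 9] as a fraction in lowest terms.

351/19

Using pₖ = aₖpₖ₋₁ + pₖ₋₂ and qₖ = aₖqₖ₋₁ + qₖ₋₂:
  k=0: a=18, p=18, q=1
  k=1: a=2, p=37, q=2
  k=2: a=9, p=351, q=19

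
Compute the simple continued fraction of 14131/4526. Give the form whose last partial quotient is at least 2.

14131 = 3×4526 + 553
4526 = 8×553 + 102
553 = 5×102 + 43
102 = 2×43 + 16
43 = 2×16 + 11
16 = 1×11 + 5
11 = 2×5 + 1
5 = 5×1 + 0  (stop)
So 14131/4526 = [3; 8, 5, 2, 2, 1, 2, 5].

[3; 8, 5, 2, 2, 1, 2, 5]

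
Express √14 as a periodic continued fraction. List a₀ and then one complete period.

a₀ = ⌊√14⌋ = 3.
With m₀=0, d₀=1 and mₖ₊₁ = dₖaₖ − mₖ, dₖ₊₁ = (n − mₖ₊₁²)/dₖ, aₖ₊₁ = ⌊(a₀+mₖ₊₁)/dₖ₊₁⌋:
  k=1: m=3, d=5, a=1
  k=2: m=2, d=2, a=2
  k=3: m=2, d=5, a=1
  k=4: m=3, d=1, a=6
d=1 and a=2a₀=6 at k=4, so the next step gives (m, d) = (3, 5) again — its k=1 value — and the period has length 4.

[3; 1, 2, 1, 6]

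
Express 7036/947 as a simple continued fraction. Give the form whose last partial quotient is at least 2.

7036 = 7*947 + 407
947 = 2*407 + 133
407 = 3*133 + 8
133 = 16*8 + 5
8 = 1*5 + 3
5 = 1*3 + 2
3 = 1*2 + 1
2 = 2*1 + 0  (stop)
So 7036/947 = [7; 2, 3, 16, 1, 1, 1, 2].

[7; 2, 3, 16, 1, 1, 1, 2]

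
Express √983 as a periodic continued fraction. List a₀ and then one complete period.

a₀ = ⌊√983⌋ = 31.
With m₀=0, d₀=1 and mₖ₊₁ = dₖaₖ − mₖ, dₖ₊₁ = (n − mₖ₊₁²)/dₖ, aₖ₊₁ = ⌊(a₀+mₖ₊₁)/dₖ₊₁⌋:
  k=1: m=31, d=22, a=2
  k=2: m=13, d=37, a=1
  k=3: m=24, d=11, a=5
  k=4: m=31, d=2, a=31
  k=5: m=31, d=11, a=5
  k=6: m=24, d=37, a=1
  k=7: m=13, d=22, a=2
  k=8: m=31, d=1, a=62
d=1 and a=2a₀=62 at k=8, so the next step gives (m, d) = (31, 22) again — its k=1 value — and the period has length 8.

[31; 2, 1, 5, 31, 5, 1, 2, 62]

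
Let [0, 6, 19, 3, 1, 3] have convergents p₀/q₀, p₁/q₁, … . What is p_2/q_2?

19/115

Using pₖ = aₖpₖ₋₁ + pₖ₋₂, qₖ = aₖqₖ₋₁ + qₖ₋₂ (with p₋₁=1, p₋₂=0, q₋₁=0, q₋₂=1):
  k=0: a=0, p=0, q=1
  k=1: a=6, p=1, q=6
  k=2: a=19, p=19, q=115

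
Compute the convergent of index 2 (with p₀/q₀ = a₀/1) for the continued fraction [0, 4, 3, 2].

3/13

Using pₖ = aₖpₖ₋₁ + pₖ₋₂, qₖ = aₖqₖ₋₁ + qₖ₋₂ (with p₋₁=1, p₋₂=0, q₋₁=0, q₋₂=1):
  k=0: a=0, p=0, q=1
  k=1: a=4, p=1, q=4
  k=2: a=3, p=3, q=13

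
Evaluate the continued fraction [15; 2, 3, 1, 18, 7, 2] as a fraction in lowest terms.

Fold from the inside: start with 2/1.
  7 + 1/2 = 15/2
  18 + 2/15 = 272/15
  1 + 15/272 = 287/272
  3 + 272/287 = 1133/287
  2 + 287/1133 = 2553/1133
  15 + 1133/2553 = 39428/2553

39428/2553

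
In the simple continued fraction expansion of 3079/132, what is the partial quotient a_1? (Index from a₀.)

3

3079 = 23·132 + 43   →  a_0 = 23
132 = 3·43 + 3   →  a_1 = 3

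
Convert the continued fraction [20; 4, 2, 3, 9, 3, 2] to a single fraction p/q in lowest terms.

42029/2078

Using pₖ = aₖpₖ₋₁ + pₖ₋₂ and qₖ = aₖqₖ₋₁ + qₖ₋₂:
  k=0: a=20, p=20, q=1
  k=1: a=4, p=81, q=4
  k=2: a=2, p=182, q=9
  k=3: a=3, p=627, q=31
  k=4: a=9, p=5825, q=288
  k=5: a=3, p=18102, q=895
  k=6: a=2, p=42029, q=2078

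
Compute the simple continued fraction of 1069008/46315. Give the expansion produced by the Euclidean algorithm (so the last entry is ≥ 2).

1069008 = 23*46315 + 3763
46315 = 12*3763 + 1159
3763 = 3*1159 + 286
1159 = 4*286 + 15
286 = 19*15 + 1
15 = 15*1 + 0  (stop)
So 1069008/46315 = [23; 12, 3, 4, 19, 15].

[23; 12, 3, 4, 19, 15]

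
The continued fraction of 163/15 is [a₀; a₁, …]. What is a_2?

6

163 = 10·15 + 13   →  a_0 = 10
15 = 1·13 + 2   →  a_1 = 1
13 = 6·2 + 1   →  a_2 = 6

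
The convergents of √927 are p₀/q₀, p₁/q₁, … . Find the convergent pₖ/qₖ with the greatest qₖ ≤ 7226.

101631/3338

√927 = [30; 2, 4, 5, 3, 5, 4, 2, 60, …] (period length 8).
Convergents:
  p_0/q_0 = 30/1
  p_1/q_1 = 61/2
  p_2/q_2 = 274/9
  p_3/q_3 = 1431/47
  p_4/q_4 = 4567/150
  p_5/q_5 = 24266/797
  p_6/q_6 = 101631/3338
  p_7/q_7 = 227528/7473
q_6 = 3338 ≤ 7226 < 7473 = q_7, so the answer is 101631/3338.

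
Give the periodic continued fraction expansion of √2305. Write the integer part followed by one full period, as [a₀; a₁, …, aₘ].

a₀ = ⌊√2305⌋ = 48.
With m₀=0, d₀=1 and mₖ₊₁ = dₖaₖ − mₖ, dₖ₊₁ = (n − mₖ₊₁²)/dₖ, aₖ₊₁ = ⌊(a₀+mₖ₊₁)/dₖ₊₁⌋:
  k=1: m=48, d=1, a=96
d=1 and a=2a₀=96 at k=1, so the next step gives (m, d) = (48, 1) again — its k=1 value — and the period has length 1.

[48; 96]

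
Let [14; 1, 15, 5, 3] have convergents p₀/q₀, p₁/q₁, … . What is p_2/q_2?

239/16

Using pₖ = aₖpₖ₋₁ + pₖ₋₂, qₖ = aₖqₖ₋₁ + qₖ₋₂ (with p₋₁=1, p₋₂=0, q₋₁=0, q₋₂=1):
  k=0: a=14, p=14, q=1
  k=1: a=1, p=15, q=1
  k=2: a=15, p=239, q=16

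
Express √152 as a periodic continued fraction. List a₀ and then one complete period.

a₀ = ⌊√152⌋ = 12.
With m₀=0, d₀=1 and mₖ₊₁ = dₖaₖ − mₖ, dₖ₊₁ = (n − mₖ₊₁²)/dₖ, aₖ₊₁ = ⌊(a₀+mₖ₊₁)/dₖ₊₁⌋:
  k=1: m=12, d=8, a=3
  k=2: m=12, d=1, a=24
d=1 and a=2a₀=24 at k=2, so the next step gives (m, d) = (12, 8) again — its k=1 value — and the period has length 2.

[12; 3, 24]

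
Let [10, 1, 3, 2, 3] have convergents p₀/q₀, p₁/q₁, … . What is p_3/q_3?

Using pₖ = aₖpₖ₋₁ + pₖ₋₂, qₖ = aₖqₖ₋₁ + qₖ₋₂ (with p₋₁=1, p₋₂=0, q₋₁=0, q₋₂=1):
  k=0: a=10, p=10, q=1
  k=1: a=1, p=11, q=1
  k=2: a=3, p=43, q=4
  k=3: a=2, p=97, q=9

97/9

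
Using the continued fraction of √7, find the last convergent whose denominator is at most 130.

√7 = [2; 1, 1, 1, 4, …] (period length 4).
Convergents:
  p_0/q_0 = 2/1
  p_1/q_1 = 3/1
  p_2/q_2 = 5/2
  p_3/q_3 = 8/3
  p_4/q_4 = 37/14
  p_5/q_5 = 45/17
  p_6/q_6 = 82/31
  p_7/q_7 = 127/48
  p_8/q_8 = 590/223
q_7 = 48 ≤ 130 < 223 = q_8, so the answer is 127/48.

127/48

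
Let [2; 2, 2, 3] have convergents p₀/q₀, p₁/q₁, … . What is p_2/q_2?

Using pₖ = aₖpₖ₋₁ + pₖ₋₂, qₖ = aₖqₖ₋₁ + qₖ₋₂ (with p₋₁=1, p₋₂=0, q₋₁=0, q₋₂=1):
  k=0: a=2, p=2, q=1
  k=1: a=2, p=5, q=2
  k=2: a=2, p=12, q=5

12/5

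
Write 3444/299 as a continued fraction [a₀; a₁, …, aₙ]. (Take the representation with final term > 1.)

3444 = 11·299 + 155
299 = 1·155 + 144
155 = 1·144 + 11
144 = 13·11 + 1
11 = 11·1 + 0  (stop)
So 3444/299 = [11; 1, 1, 13, 11].

[11; 1, 1, 13, 11]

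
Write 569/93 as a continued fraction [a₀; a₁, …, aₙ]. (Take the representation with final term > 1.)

569 = 6×93 + 11
93 = 8×11 + 5
11 = 2×5 + 1
5 = 5×1 + 0  (stop)
So 569/93 = [6; 8, 2, 5].

[6; 8, 2, 5]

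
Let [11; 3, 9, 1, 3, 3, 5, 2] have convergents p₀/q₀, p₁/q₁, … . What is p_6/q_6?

23675/2091

Using pₖ = aₖpₖ₋₁ + pₖ₋₂, qₖ = aₖqₖ₋₁ + qₖ₋₂ (with p₋₁=1, p₋₂=0, q₋₁=0, q₋₂=1):
  k=0: a=11, p=11, q=1
  k=1: a=3, p=34, q=3
  k=2: a=9, p=317, q=28
  k=3: a=1, p=351, q=31
  k=4: a=3, p=1370, q=121
  k=5: a=3, p=4461, q=394
  k=6: a=5, p=23675, q=2091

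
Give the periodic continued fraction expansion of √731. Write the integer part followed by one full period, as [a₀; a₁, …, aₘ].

a₀ = ⌊√731⌋ = 27.
With m₀=0, d₀=1 and mₖ₊₁ = dₖaₖ − mₖ, dₖ₊₁ = (n − mₖ₊₁²)/dₖ, aₖ₊₁ = ⌊(a₀+mₖ₊₁)/dₖ₊₁⌋:
  k=1: m=27, d=2, a=27
  k=2: m=27, d=1, a=54
d=1 and a=2a₀=54 at k=2, so the next step gives (m, d) = (27, 2) again — its k=1 value — and the period has length 2.

[27; 27, 54]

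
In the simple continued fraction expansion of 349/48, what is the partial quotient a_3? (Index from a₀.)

349 = 7·48 + 13   →  a_0 = 7
48 = 3·13 + 9   →  a_1 = 3
13 = 1·9 + 4   →  a_2 = 1
9 = 2·4 + 1   →  a_3 = 2

2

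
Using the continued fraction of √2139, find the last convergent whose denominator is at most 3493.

√2139 = [46; 4, 92, …] (period length 2).
Convergents:
  p_0/q_0 = 46/1
  p_1/q_1 = 185/4
  p_2/q_2 = 17066/369
  p_3/q_3 = 68449/1480
  p_4/q_4 = 6314374/136529
q_3 = 1480 ≤ 3493 < 136529 = q_4, so the answer is 68449/1480.

68449/1480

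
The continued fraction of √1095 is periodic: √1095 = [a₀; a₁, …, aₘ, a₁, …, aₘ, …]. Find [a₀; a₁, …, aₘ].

[33; 11, 66]

a₀ = ⌊√1095⌋ = 33.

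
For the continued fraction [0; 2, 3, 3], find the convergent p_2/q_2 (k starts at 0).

Using pₖ = aₖpₖ₋₁ + pₖ₋₂, qₖ = aₖqₖ₋₁ + qₖ₋₂ (with p₋₁=1, p₋₂=0, q₋₁=0, q₋₂=1):
  k=0: a=0, p=0, q=1
  k=1: a=2, p=1, q=2
  k=2: a=3, p=3, q=7

3/7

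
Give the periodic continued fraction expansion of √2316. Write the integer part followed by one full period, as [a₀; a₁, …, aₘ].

a₀ = ⌊√2316⌋ = 48.

[48; 8, 96]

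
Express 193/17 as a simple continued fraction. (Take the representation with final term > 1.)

193 = 11·17 + 6
17 = 2·6 + 5
6 = 1·5 + 1
5 = 5·1 + 0  (stop)
So 193/17 = [11; 2, 1, 5].

[11; 2, 1, 5]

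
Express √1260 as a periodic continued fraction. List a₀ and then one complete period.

[35; 2, 70]

a₀ = ⌊√1260⌋ = 35.
With m₀=0, d₀=1 and mₖ₊₁ = dₖaₖ − mₖ, dₖ₊₁ = (n − mₖ₊₁²)/dₖ, aₖ₊₁ = ⌊(a₀+mₖ₊₁)/dₖ₊₁⌋:
  k=1: m=35, d=35, a=2
  k=2: m=35, d=1, a=70
d=1 and a=2a₀=70 at k=2, so the next step gives (m, d) = (35, 35) again — its k=1 value — and the period has length 2.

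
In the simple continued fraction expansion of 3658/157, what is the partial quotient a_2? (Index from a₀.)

2

3658 = 23·157 + 47   →  a_0 = 23
157 = 3·47 + 16   →  a_1 = 3
47 = 2·16 + 15   →  a_2 = 2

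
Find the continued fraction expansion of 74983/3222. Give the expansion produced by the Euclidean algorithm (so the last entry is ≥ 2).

[23; 3, 1, 2, 15, 19]

74983 = 23*3222 + 877
3222 = 3*877 + 591
877 = 1*591 + 286
591 = 2*286 + 19
286 = 15*19 + 1
19 = 19*1 + 0  (stop)
So 74983/3222 = [23; 3, 1, 2, 15, 19].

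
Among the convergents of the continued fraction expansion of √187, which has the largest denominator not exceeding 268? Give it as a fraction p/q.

1682/123

√187 = [13; 1, 2, 13, 2, 1, 26, …] (period length 6).
Convergents:
  p_0/q_0 = 13/1
  p_1/q_1 = 14/1
  p_2/q_2 = 41/3
  p_3/q_3 = 547/40
  p_4/q_4 = 1135/83
  p_5/q_5 = 1682/123
  p_6/q_6 = 44867/3281
q_5 = 123 ≤ 268 < 3281 = q_6, so the answer is 1682/123.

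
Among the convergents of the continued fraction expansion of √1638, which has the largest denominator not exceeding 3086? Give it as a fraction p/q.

√1638 = [40; 2, 8, 2, 80, …] (period length 4).
Convergents:
  p_0/q_0 = 40/1
  p_1/q_1 = 81/2
  p_2/q_2 = 688/17
  p_3/q_3 = 1457/36
  p_4/q_4 = 117248/2897
  p_5/q_5 = 235953/5830
q_4 = 2897 ≤ 3086 < 5830 = q_5, so the answer is 117248/2897.

117248/2897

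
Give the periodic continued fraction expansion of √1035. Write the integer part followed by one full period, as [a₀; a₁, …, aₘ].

[32; 5, 1, 5, 64]

a₀ = ⌊√1035⌋ = 32.
With m₀=0, d₀=1 and mₖ₊₁ = dₖaₖ − mₖ, dₖ₊₁ = (n − mₖ₊₁²)/dₖ, aₖ₊₁ = ⌊(a₀+mₖ₊₁)/dₖ₊₁⌋:
  k=1: m=32, d=11, a=5
  k=2: m=23, d=46, a=1
  k=3: m=23, d=11, a=5
  k=4: m=32, d=1, a=64
d=1 and a=2a₀=64 at k=4, so the next step gives (m, d) = (32, 11) again — its k=1 value — and the period has length 4.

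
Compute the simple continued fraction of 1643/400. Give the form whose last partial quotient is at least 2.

1643 = 4·400 + 43
400 = 9·43 + 13
43 = 3·13 + 4
13 = 3·4 + 1
4 = 4·1 + 0  (stop)
So 1643/400 = [4; 9, 3, 3, 4].

[4; 9, 3, 3, 4]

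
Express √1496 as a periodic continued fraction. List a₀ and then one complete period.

a₀ = ⌊√1496⌋ = 38.
With m₀=0, d₀=1 and mₖ₊₁ = dₖaₖ − mₖ, dₖ₊₁ = (n − mₖ₊₁²)/dₖ, aₖ₊₁ = ⌊(a₀+mₖ₊₁)/dₖ₊₁⌋:
  k=1: m=38, d=52, a=1
  k=2: m=14, d=25, a=2
  k=3: m=36, d=8, a=9
  k=4: m=36, d=25, a=2
  k=5: m=14, d=52, a=1
  k=6: m=38, d=1, a=76
d=1 and a=2a₀=76 at k=6, so the next step gives (m, d) = (38, 52) again — its k=1 value — and the period has length 6.

[38; 1, 2, 9, 2, 1, 76]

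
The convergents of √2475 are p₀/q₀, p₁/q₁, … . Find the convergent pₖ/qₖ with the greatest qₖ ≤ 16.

√2475 = [49; 1, 2, 1, 98, …] (period length 4).
Convergents:
  p_0/q_0 = 49/1
  p_1/q_1 = 50/1
  p_2/q_2 = 149/3
  p_3/q_3 = 199/4
  p_4/q_4 = 19651/395
q_3 = 4 ≤ 16 < 395 = q_4, so the answer is 199/4.

199/4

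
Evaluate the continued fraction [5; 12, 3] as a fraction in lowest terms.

188/37

Using pₖ = aₖpₖ₋₁ + pₖ₋₂ and qₖ = aₖqₖ₋₁ + qₖ₋₂:
  k=0: a=5, p=5, q=1
  k=1: a=12, p=61, q=12
  k=2: a=3, p=188, q=37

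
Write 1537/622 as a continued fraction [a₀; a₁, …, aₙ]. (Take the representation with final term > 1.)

1537 = 2×622 + 293
622 = 2×293 + 36
293 = 8×36 + 5
36 = 7×5 + 1
5 = 5×1 + 0  (stop)
So 1537/622 = [2; 2, 8, 7, 5].

[2; 2, 8, 7, 5]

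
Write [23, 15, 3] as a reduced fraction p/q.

Fold from the inside: start with 3/1.
  15 + 1/3 = 46/3
  23 + 3/46 = 1061/46

1061/46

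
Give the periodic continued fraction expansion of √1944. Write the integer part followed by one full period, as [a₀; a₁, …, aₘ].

[44; 11, 88]

a₀ = ⌊√1944⌋ = 44.
With m₀=0, d₀=1 and mₖ₊₁ = dₖaₖ − mₖ, dₖ₊₁ = (n − mₖ₊₁²)/dₖ, aₖ₊₁ = ⌊(a₀+mₖ₊₁)/dₖ₊₁⌋:
  k=1: m=44, d=8, a=11
  k=2: m=44, d=1, a=88
d=1 and a=2a₀=88 at k=2, so the next step gives (m, d) = (44, 8) again — its k=1 value — and the period has length 2.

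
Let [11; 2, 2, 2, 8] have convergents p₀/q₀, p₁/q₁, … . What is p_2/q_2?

Using pₖ = aₖpₖ₋₁ + pₖ₋₂, qₖ = aₖqₖ₋₁ + qₖ₋₂ (with p₋₁=1, p₋₂=0, q₋₁=0, q₋₂=1):
  k=0: a=11, p=11, q=1
  k=1: a=2, p=23, q=2
  k=2: a=2, p=57, q=5

57/5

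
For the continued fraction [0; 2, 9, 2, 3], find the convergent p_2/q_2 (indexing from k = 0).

9/19

Using pₖ = aₖpₖ₋₁ + pₖ₋₂, qₖ = aₖqₖ₋₁ + qₖ₋₂ (with p₋₁=1, p₋₂=0, q₋₁=0, q₋₂=1):
  k=0: a=0, p=0, q=1
  k=1: a=2, p=1, q=2
  k=2: a=9, p=9, q=19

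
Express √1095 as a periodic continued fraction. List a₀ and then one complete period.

a₀ = ⌊√1095⌋ = 33.
With m₀=0, d₀=1 and mₖ₊₁ = dₖaₖ − mₖ, dₖ₊₁ = (n − mₖ₊₁²)/dₖ, aₖ₊₁ = ⌊(a₀+mₖ₊₁)/dₖ₊₁⌋:
  k=1: m=33, d=6, a=11
  k=2: m=33, d=1, a=66
d=1 and a=2a₀=66 at k=2, so the next step gives (m, d) = (33, 6) again — its k=1 value — and the period has length 2.

[33; 11, 66]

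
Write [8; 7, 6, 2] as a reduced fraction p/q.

757/93

Using pₖ = aₖpₖ₋₁ + pₖ₋₂ and qₖ = aₖqₖ₋₁ + qₖ₋₂:
  k=0: a=8, p=8, q=1
  k=1: a=7, p=57, q=7
  k=2: a=6, p=350, q=43
  k=3: a=2, p=757, q=93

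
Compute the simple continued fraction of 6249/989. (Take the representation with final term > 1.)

6249 = 6×989 + 315
989 = 3×315 + 44
315 = 7×44 + 7
44 = 6×7 + 2
7 = 3×2 + 1
2 = 2×1 + 0  (stop)
So 6249/989 = [6; 3, 7, 6, 3, 2].

[6; 3, 7, 6, 3, 2]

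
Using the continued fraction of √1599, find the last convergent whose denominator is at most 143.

√1599 = [39; 1, 78, …] (period length 2).
Convergents:
  p_0/q_0 = 39/1
  p_1/q_1 = 40/1
  p_2/q_2 = 3159/79
  p_3/q_3 = 3199/80
  p_4/q_4 = 252681/6319
q_3 = 80 ≤ 143 < 6319 = q_4, so the answer is 3199/80.

3199/80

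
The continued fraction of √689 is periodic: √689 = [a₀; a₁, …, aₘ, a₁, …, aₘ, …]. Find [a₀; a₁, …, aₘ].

a₀ = ⌊√689⌋ = 26.
With m₀=0, d₀=1 and mₖ₊₁ = dₖaₖ − mₖ, dₖ₊₁ = (n − mₖ₊₁²)/dₖ, aₖ₊₁ = ⌊(a₀+mₖ₊₁)/dₖ₊₁⌋:
  k=1: m=26, d=13, a=4
  k=2: m=26, d=1, a=52
d=1 and a=2a₀=52 at k=2, so the next step gives (m, d) = (26, 13) again — its k=1 value — and the period has length 2.

[26; 4, 52]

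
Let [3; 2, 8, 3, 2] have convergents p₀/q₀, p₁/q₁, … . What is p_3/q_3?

Using pₖ = aₖpₖ₋₁ + pₖ₋₂, qₖ = aₖqₖ₋₁ + qₖ₋₂ (with p₋₁=1, p₋₂=0, q₋₁=0, q₋₂=1):
  k=0: a=3, p=3, q=1
  k=1: a=2, p=7, q=2
  k=2: a=8, p=59, q=17
  k=3: a=3, p=184, q=53

184/53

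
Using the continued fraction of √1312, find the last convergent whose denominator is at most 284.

√1312 = [36; 4, 1, 1, 17, 1, 1, 4, 72, …] (period length 8).
Convergents:
  p_0/q_0 = 36/1
  p_1/q_1 = 145/4
  p_2/q_2 = 181/5
  p_3/q_3 = 326/9
  p_4/q_4 = 5723/158
  p_5/q_5 = 6049/167
  p_6/q_6 = 11772/325
q_5 = 167 ≤ 284 < 325 = q_6, so the answer is 6049/167.

6049/167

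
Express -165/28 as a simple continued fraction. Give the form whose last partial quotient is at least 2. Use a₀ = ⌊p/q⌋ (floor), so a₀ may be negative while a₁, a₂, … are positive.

-165 = -6×28 + 3
28 = 9×3 + 1
3 = 3×1 + 0  (stop)
So -165/28 = [-6; 9, 3].

[-6; 9, 3]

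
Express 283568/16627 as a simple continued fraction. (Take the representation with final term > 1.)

283568 = 17·16627 + 909
16627 = 18·909 + 265
909 = 3·265 + 114
265 = 2·114 + 37
114 = 3·37 + 3
37 = 12·3 + 1
3 = 3·1 + 0  (stop)
So 283568/16627 = [17; 18, 3, 2, 3, 12, 3].

[17; 18, 3, 2, 3, 12, 3]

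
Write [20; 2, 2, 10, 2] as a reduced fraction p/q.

2224/109

Fold from the inside: start with 2/1.
  10 + 1/2 = 21/2
  2 + 2/21 = 44/21
  2 + 21/44 = 109/44
  20 + 44/109 = 2224/109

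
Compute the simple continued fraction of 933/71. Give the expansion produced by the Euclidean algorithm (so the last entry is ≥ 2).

[13; 7, 10]

933 = 13×71 + 10
71 = 7×10 + 1
10 = 10×1 + 0  (stop)
So 933/71 = [13; 7, 10].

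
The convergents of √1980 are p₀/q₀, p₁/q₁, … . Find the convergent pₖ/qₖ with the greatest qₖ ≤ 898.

√1980 = [44; 2, 88, …] (period length 2).
Convergents:
  p_0/q_0 = 44/1
  p_1/q_1 = 89/2
  p_2/q_2 = 7876/177
  p_3/q_3 = 15841/356
  p_4/q_4 = 1401884/31505
q_3 = 356 ≤ 898 < 31505 = q_4, so the answer is 15841/356.

15841/356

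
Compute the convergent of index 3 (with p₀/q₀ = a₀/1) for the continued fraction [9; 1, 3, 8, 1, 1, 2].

Using pₖ = aₖpₖ₋₁ + pₖ₋₂, qₖ = aₖqₖ₋₁ + qₖ₋₂ (with p₋₁=1, p₋₂=0, q₋₁=0, q₋₂=1):
  k=0: a=9, p=9, q=1
  k=1: a=1, p=10, q=1
  k=2: a=3, p=39, q=4
  k=3: a=8, p=322, q=33

322/33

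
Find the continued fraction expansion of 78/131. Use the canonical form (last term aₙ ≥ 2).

78 = 0×131 + 78
131 = 1×78 + 53
78 = 1×53 + 25
53 = 2×25 + 3
25 = 8×3 + 1
3 = 3×1 + 0  (stop)
So 78/131 = [0; 1, 1, 2, 8, 3].

[0; 1, 1, 2, 8, 3]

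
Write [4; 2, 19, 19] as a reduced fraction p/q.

Fold from the inside: start with 19/1.
  19 + 1/19 = 362/19
  2 + 19/362 = 743/362
  4 + 362/743 = 3334/743

3334/743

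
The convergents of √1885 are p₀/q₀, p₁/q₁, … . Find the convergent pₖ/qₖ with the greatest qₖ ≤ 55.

521/12

√1885 = [43; 2, 2, 2, 86, …] (period length 4).
Convergents:
  p_0/q_0 = 43/1
  p_1/q_1 = 87/2
  p_2/q_2 = 217/5
  p_3/q_3 = 521/12
  p_4/q_4 = 45023/1037
q_3 = 12 ≤ 55 < 1037 = q_4, so the answer is 521/12.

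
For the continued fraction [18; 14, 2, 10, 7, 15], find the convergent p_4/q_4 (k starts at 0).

38975/2157

Using pₖ = aₖpₖ₋₁ + pₖ₋₂, qₖ = aₖqₖ₋₁ + qₖ₋₂ (with p₋₁=1, p₋₂=0, q₋₁=0, q₋₂=1):
  k=0: a=18, p=18, q=1
  k=1: a=14, p=253, q=14
  k=2: a=2, p=524, q=29
  k=3: a=10, p=5493, q=304
  k=4: a=7, p=38975, q=2157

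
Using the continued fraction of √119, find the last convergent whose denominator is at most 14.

√119 = [10; 1, 9, 1, 20, …] (period length 4).
Convergents:
  p_0/q_0 = 10/1
  p_1/q_1 = 11/1
  p_2/q_2 = 109/10
  p_3/q_3 = 120/11
  p_4/q_4 = 2509/230
q_3 = 11 ≤ 14 < 230 = q_4, so the answer is 120/11.

120/11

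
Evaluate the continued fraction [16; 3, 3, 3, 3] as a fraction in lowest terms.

Using pₖ = aₖpₖ₋₁ + pₖ₋₂ and qₖ = aₖqₖ₋₁ + qₖ₋₂:
  k=0: a=16, p=16, q=1
  k=1: a=3, p=49, q=3
  k=2: a=3, p=163, q=10
  k=3: a=3, p=538, q=33
  k=4: a=3, p=1777, q=109

1777/109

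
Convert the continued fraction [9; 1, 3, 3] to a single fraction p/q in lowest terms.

127/13

Fold from the inside: start with 3/1.
  3 + 1/3 = 10/3
  1 + 3/10 = 13/10
  9 + 10/13 = 127/13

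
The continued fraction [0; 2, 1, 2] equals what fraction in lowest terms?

Fold from the inside: start with 2/1.
  1 + 1/2 = 3/2
  2 + 2/3 = 8/3
  0 + 3/8 = 3/8

3/8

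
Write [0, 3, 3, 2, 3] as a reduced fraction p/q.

24/79

Fold from the inside: start with 3/1.
  2 + 1/3 = 7/3
  3 + 3/7 = 24/7
  3 + 7/24 = 79/24
  0 + 24/79 = 24/79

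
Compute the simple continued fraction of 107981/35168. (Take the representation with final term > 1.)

[3; 14, 5, 18, 6, 1, 3]

107981 = 3×35168 + 2477
35168 = 14×2477 + 490
2477 = 5×490 + 27
490 = 18×27 + 4
27 = 6×4 + 3
4 = 1×3 + 1
3 = 3×1 + 0  (stop)
So 107981/35168 = [3; 14, 5, 18, 6, 1, 3].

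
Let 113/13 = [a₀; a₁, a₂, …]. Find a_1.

1

113 = 8·13 + 9   →  a_0 = 8
13 = 1·9 + 4   →  a_1 = 1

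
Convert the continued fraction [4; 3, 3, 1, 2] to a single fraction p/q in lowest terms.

155/36

Using pₖ = aₖpₖ₋₁ + pₖ₋₂ and qₖ = aₖqₖ₋₁ + qₖ₋₂:
  k=0: a=4, p=4, q=1
  k=1: a=3, p=13, q=3
  k=2: a=3, p=43, q=10
  k=3: a=1, p=56, q=13
  k=4: a=2, p=155, q=36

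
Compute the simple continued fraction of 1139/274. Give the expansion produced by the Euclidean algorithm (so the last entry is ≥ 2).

[4; 6, 2, 1, 2, 5]

1139 = 4*274 + 43
274 = 6*43 + 16
43 = 2*16 + 11
16 = 1*11 + 5
11 = 2*5 + 1
5 = 5*1 + 0  (stop)
So 1139/274 = [4; 6, 2, 1, 2, 5].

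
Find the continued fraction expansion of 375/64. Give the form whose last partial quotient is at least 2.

[5; 1, 6, 9]

375 = 5*64 + 55
64 = 1*55 + 9
55 = 6*9 + 1
9 = 9*1 + 0  (stop)
So 375/64 = [5; 1, 6, 9].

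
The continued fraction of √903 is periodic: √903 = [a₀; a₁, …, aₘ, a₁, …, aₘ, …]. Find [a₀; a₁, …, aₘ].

[30; 20, 60]

a₀ = ⌊√903⌋ = 30.
With m₀=0, d₀=1 and mₖ₊₁ = dₖaₖ − mₖ, dₖ₊₁ = (n − mₖ₊₁²)/dₖ, aₖ₊₁ = ⌊(a₀+mₖ₊₁)/dₖ₊₁⌋:
  k=1: m=30, d=3, a=20
  k=2: m=30, d=1, a=60
d=1 and a=2a₀=60 at k=2, so the next step gives (m, d) = (30, 3) again — its k=1 value — and the period has length 2.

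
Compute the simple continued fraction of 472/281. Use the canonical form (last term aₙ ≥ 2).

472 = 1*281 + 191
281 = 1*191 + 90
191 = 2*90 + 11
90 = 8*11 + 2
11 = 5*2 + 1
2 = 2*1 + 0  (stop)
So 472/281 = [1; 1, 2, 8, 5, 2].

[1; 1, 2, 8, 5, 2]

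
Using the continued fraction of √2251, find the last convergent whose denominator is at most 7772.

√2251 = [47; 2, 4, 47, 4, 2, 94, …] (period length 6).
Convergents:
  p_0/q_0 = 47/1
  p_1/q_1 = 95/2
  p_2/q_2 = 427/9
  p_3/q_3 = 20164/425
  p_4/q_4 = 81083/1709
  p_5/q_5 = 182330/3843
  p_6/q_6 = 17220103/362951
q_5 = 3843 ≤ 7772 < 362951 = q_6, so the answer is 182330/3843.

182330/3843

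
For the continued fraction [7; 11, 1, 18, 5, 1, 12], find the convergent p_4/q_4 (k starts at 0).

8125/1147

Using pₖ = aₖpₖ₋₁ + pₖ₋₂, qₖ = aₖqₖ₋₁ + qₖ₋₂ (with p₋₁=1, p₋₂=0, q₋₁=0, q₋₂=1):
  k=0: a=7, p=7, q=1
  k=1: a=11, p=78, q=11
  k=2: a=1, p=85, q=12
  k=3: a=18, p=1608, q=227
  k=4: a=5, p=8125, q=1147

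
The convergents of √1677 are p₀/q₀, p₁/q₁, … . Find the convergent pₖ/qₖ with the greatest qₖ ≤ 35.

√1677 = [40; 1, 19, 2, 19, 1, 80, …] (period length 6).
Convergents:
  p_0/q_0 = 40/1
  p_1/q_1 = 41/1
  p_2/q_2 = 819/20
  p_3/q_3 = 1679/41
q_2 = 20 ≤ 35 < 41 = q_3, so the answer is 819/20.

819/20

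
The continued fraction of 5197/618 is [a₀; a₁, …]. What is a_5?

5197 = 8·618 + 253   →  a_0 = 8
618 = 2·253 + 112   →  a_1 = 2
253 = 2·112 + 29   →  a_2 = 2
112 = 3·29 + 25   →  a_3 = 3
29 = 1·25 + 4   →  a_4 = 1
25 = 6·4 + 1   →  a_5 = 6

6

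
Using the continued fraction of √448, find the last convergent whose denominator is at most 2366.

32257/1524

√448 = [21; 6, 42, …] (period length 2).
Convergents:
  p_0/q_0 = 21/1
  p_1/q_1 = 127/6
  p_2/q_2 = 5355/253
  p_3/q_3 = 32257/1524
  p_4/q_4 = 1360149/64261
q_3 = 1524 ≤ 2366 < 64261 = q_4, so the answer is 32257/1524.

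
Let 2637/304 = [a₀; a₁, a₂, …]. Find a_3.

2637 = 8·304 + 205   →  a_0 = 8
304 = 1·205 + 99   →  a_1 = 1
205 = 2·99 + 7   →  a_2 = 2
99 = 14·7 + 1   →  a_3 = 14

14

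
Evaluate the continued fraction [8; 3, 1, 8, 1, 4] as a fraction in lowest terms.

1577/191

Using pₖ = aₖpₖ₋₁ + pₖ₋₂ and qₖ = aₖqₖ₋₁ + qₖ₋₂:
  k=0: a=8, p=8, q=1
  k=1: a=3, p=25, q=3
  k=2: a=1, p=33, q=4
  k=3: a=8, p=289, q=35
  k=4: a=1, p=322, q=39
  k=5: a=4, p=1577, q=191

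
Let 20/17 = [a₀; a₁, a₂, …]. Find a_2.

1

20 = 1·17 + 3   →  a_0 = 1
17 = 5·3 + 2   →  a_1 = 5
3 = 1·2 + 1   →  a_2 = 1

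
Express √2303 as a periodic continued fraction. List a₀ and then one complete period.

a₀ = ⌊√2303⌋ = 47.
With m₀=0, d₀=1 and mₖ₊₁ = dₖaₖ − mₖ, dₖ₊₁ = (n − mₖ₊₁²)/dₖ, aₖ₊₁ = ⌊(a₀+mₖ₊₁)/dₖ₊₁⌋:
  k=1: m=47, d=94, a=1
  k=2: m=47, d=1, a=94
d=1 and a=2a₀=94 at k=2, so the next step gives (m, d) = (47, 94) again — its k=1 value — and the period has length 2.

[47; 1, 94]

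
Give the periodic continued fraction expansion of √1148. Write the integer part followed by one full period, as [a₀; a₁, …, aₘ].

[33; 1, 7, 2, 16, 2, 7, 1, 66]

a₀ = ⌊√1148⌋ = 33.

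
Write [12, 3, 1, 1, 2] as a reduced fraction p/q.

221/18

Using pₖ = aₖpₖ₋₁ + pₖ₋₂ and qₖ = aₖqₖ₋₁ + qₖ₋₂:
  k=0: a=12, p=12, q=1
  k=1: a=3, p=37, q=3
  k=2: a=1, p=49, q=4
  k=3: a=1, p=86, q=7
  k=4: a=2, p=221, q=18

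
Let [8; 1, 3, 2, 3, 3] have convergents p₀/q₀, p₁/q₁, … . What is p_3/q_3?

Using pₖ = aₖpₖ₋₁ + pₖ₋₂, qₖ = aₖqₖ₋₁ + qₖ₋₂ (with p₋₁=1, p₋₂=0, q₋₁=0, q₋₂=1):
  k=0: a=8, p=8, q=1
  k=1: a=1, p=9, q=1
  k=2: a=3, p=35, q=4
  k=3: a=2, p=79, q=9

79/9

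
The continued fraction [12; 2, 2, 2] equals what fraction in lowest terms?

Using pₖ = aₖpₖ₋₁ + pₖ₋₂ and qₖ = aₖqₖ₋₁ + qₖ₋₂:
  k=0: a=12, p=12, q=1
  k=1: a=2, p=25, q=2
  k=2: a=2, p=62, q=5
  k=3: a=2, p=149, q=12

149/12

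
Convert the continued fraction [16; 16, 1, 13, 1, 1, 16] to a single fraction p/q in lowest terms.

130239/8110

Fold from the inside: start with 16/1.
  1 + 1/16 = 17/16
  1 + 16/17 = 33/17
  13 + 17/33 = 446/33
  1 + 33/446 = 479/446
  16 + 446/479 = 8110/479
  16 + 479/8110 = 130239/8110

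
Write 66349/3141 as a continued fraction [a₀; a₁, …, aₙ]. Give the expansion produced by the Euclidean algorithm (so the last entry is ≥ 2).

66349 = 21*3141 + 388
3141 = 8*388 + 37
388 = 10*37 + 18
37 = 2*18 + 1
18 = 18*1 + 0  (stop)
So 66349/3141 = [21; 8, 10, 2, 18].

[21; 8, 10, 2, 18]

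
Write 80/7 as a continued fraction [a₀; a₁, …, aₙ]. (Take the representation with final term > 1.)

80 = 11*7 + 3
7 = 2*3 + 1
3 = 3*1 + 0  (stop)
So 80/7 = [11; 2, 3].

[11; 2, 3]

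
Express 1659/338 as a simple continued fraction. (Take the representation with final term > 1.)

[4; 1, 9, 1, 9, 3]

1659 = 4×338 + 307
338 = 1×307 + 31
307 = 9×31 + 28
31 = 1×28 + 3
28 = 9×3 + 1
3 = 3×1 + 0  (stop)
So 1659/338 = [4; 1, 9, 1, 9, 3].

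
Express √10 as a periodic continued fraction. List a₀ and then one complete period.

[3; 6]

a₀ = ⌊√10⌋ = 3.
With m₀=0, d₀=1 and mₖ₊₁ = dₖaₖ − mₖ, dₖ₊₁ = (n − mₖ₊₁²)/dₖ, aₖ₊₁ = ⌊(a₀+mₖ₊₁)/dₖ₊₁⌋:
  k=1: m=3, d=1, a=6
d=1 and a=2a₀=6 at k=1, so the next step gives (m, d) = (3, 1) again — its k=1 value — and the period has length 1.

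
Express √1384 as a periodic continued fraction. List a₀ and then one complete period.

a₀ = ⌊√1384⌋ = 37.
With m₀=0, d₀=1 and mₖ₊₁ = dₖaₖ − mₖ, dₖ₊₁ = (n − mₖ₊₁²)/dₖ, aₖ₊₁ = ⌊(a₀+mₖ₊₁)/dₖ₊₁⌋:
  k=1: m=37, d=15, a=4
  k=2: m=23, d=57, a=1
  k=3: m=34, d=4, a=17
  k=4: m=34, d=57, a=1
  k=5: m=23, d=15, a=4
  k=6: m=37, d=1, a=74
d=1 and a=2a₀=74 at k=6, so the next step gives (m, d) = (37, 15) again — its k=1 value — and the period has length 6.

[37; 4, 1, 17, 1, 4, 74]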